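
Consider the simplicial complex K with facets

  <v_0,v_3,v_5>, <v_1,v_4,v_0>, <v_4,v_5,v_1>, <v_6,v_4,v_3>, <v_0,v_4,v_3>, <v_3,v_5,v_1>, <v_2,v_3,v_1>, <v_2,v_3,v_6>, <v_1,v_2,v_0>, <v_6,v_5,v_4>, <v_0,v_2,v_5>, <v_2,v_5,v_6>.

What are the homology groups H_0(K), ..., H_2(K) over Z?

K has 7 vertices, 18 edges, 12 triangles.
rank ∂_0 = 0, rank ∂_1 = 6 ⇒ b_0 = 7 − 0 − 6 = 1; all invariant factors of ∂_1 are 1 so no torsion. So H_0 ≅ Z.
rank ∂_1 = 6, rank ∂_2 = 12 ⇒ b_1 = 18 − 6 − 12 = 0; ∂_2 has invariant factor(s) [2] giving torsion. So H_1 ≅ Z/2.
rank ∂_2 = 12, rank ∂_3 = 0 ⇒ b_2 = 12 − 12 − 0 = 0. So H_2 ≅ 0.

H_0 = Z,  H_1 = Z/2,  H_2 = 0.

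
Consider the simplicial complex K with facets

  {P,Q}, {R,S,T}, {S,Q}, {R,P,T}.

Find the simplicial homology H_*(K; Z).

H_0 = Z,  H_1 = Z,  H_2 = 0.

Order the vertices as P < Q < R < S < T. Listing each simplex with vertices in this order, K has dimension 2 with simplices:

  0-simplices (5): P, Q, R, S, T
  1-simplices (7): PQ, PR, PT, QS, RS, RT, ST
  2-simplices (2): PRT, RST

giving chain groups C_0 ≅ Z^5, C_1 ≅ Z^7, C_2 ≅ Z^2.

The boundary map ∂_1: C_1 → C_0 is given by ∂[p,q] = [q] − [p]. For instance
  ∂QS = S − Q.
As a 5×7 matrix over Z this has rank 4, with invariant factors (1,1,1,1).

∂_2: C_2 → C_1 acts by ∂[p,q,r] = [q,r] − [p,r] + [p,q]. For instance
  ∂RST = ST − RT + RS,
  ∂PRT = RT − PT + PR.
The resulting 7×2 matrix has rank 2, and its Smith normal form has invariant factors (1,1).

Now H_k = ker ∂_k / im ∂_{k+1}, so:

  H_0: rank C_0 − rank ∂_1 = 5 − 4 = 1, and the invariant factors of ∂_1 are all 1, so H_0 ≅ Z.
  H_1: rank ker ∂_1 − rank ∂_2 = (7 − 4) − 2 = 1, and the invariant factors of ∂_2 are all 1, so H_1 ≅ Z.
  H_2: rank ker ∂_2 − rank ∂_3 = (2 − 2) − 0 = 0, and there is no ∂_3, so H_2 ≅ 0.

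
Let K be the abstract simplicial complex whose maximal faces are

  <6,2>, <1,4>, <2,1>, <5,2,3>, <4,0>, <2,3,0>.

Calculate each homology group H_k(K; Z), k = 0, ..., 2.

Fix the vertex order 0 < 1 < 2 < 3 < 4 < 5 < 6 and write every simplex with vertices in increasing order. Then dim K = 2 and the simplices of K are:

  0-simplices (7): [0], [1], [2], [3], [4], [5], [6]
  1-simplices (9): [0,2], [0,3], [0,4], [1,2], [1,4], [2,3], [2,5], [2,6], [3,5]
  2-simplices (2): [0,2,3], [2,3,5]

Hence C_0 ≅ Z^7, C_1 ≅ Z^9, C_2 ≅ Z^2.

Boundary ∂_1: C_1 → C_0 maps an edge to its endpoints' difference, ∂[p,q] = q − p.
As a 7×9 matrix over Z this has rank 6, with invariant factors (1,1,1,1,1,1).

Boundary ∂_2: C_2 → C_1 sends each 2-simplex [p,q,r] to [q,r] − [p,r] + [p,q]. For instance
  ∂[0,2,3] = [2,3] − [0,3] + [0,2],
  ∂[2,3,5] = [3,5] − [2,5] + [2,3].
The 9×2 boundary matrix has rank 2 and Smith normal form diag(1,1).

From H_k ≅ ker(∂_k) / im(∂_{k+1}) we obtain:

  H_0: rank C_0 − rank ∂_1 = 7 − 6 = 1, and the invariant factors of ∂_1 are all 1, so H_0 = Z.
  H_1: rank ker ∂_1 − rank ∂_2 = (9 − 6) − 2 = 1, and the invariant factors of ∂_2 are all 1, so H_1 = Z.
  H_2: rank ker ∂_2 − rank ∂_3 = (2 − 2) − 0 = 0, and there is no ∂_3, so H_2 = 0.

H_0 = Z,  H_1 = Z,  H_2 = 0.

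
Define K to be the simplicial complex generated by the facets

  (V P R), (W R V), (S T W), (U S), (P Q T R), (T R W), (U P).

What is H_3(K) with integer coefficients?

We work with the vertex ordering P < Q < R < S < T < U < V < W. The simplices of K, each written with vertices in increasing order, are:

  0-simplices (8): P, Q, R, S, T, U, V, W
  1-simplices (15): PQ, PR, PT, PU, PV, QR, QT, RT, RV, RW, ST, SU, SW, TW, VW
  2-simplices (8): PQR, PQT, PRT, PRV, QRT, RTW, RVW, STW
  3-simplices (1): PQRT

giving chain groups C_0 ≅ Z^8, C_1 ≅ Z^15, C_2 ≅ Z^8, C_3 ≅ Z^1.

The boundary map ∂_1: C_1 → C_0 maps an edge to its endpoints' difference, ∂[p,q] = q − p. For instance
  ∂ST = T − S.
The 8×15 boundary matrix has rank 7 and Smith normal form diag(1,1,1,1,1,1,1).

∂_2: C_2 → C_1 maps a triangle to the signed sum of its edges. For instance
  ∂PRV = RV − PV + PR,
  ∂RTW = TW − RW + RT.
The resulting 15×8 matrix has rank 7, and its Smith normal form has invariant factors (1,1,1,1,1,1,1).

The boundary map ∂_3: C_3 → C_2 sends each 3-simplex σ to the alternating sum Σ_i (−1)^i (σ with its i-th vertex removed). For instance
  ∂PQRT = QRT − PRT + PQT − PQR.
As a 8×1 matrix over Z this has rank 1, with invariant factors (1).

Now H_k = ker ∂_k / im ∂_{k+1}, so:

  H_3: rank ker ∂_3 − rank ∂_4 = (1 − 1) − 0 = 0, and there is no ∂_4, so H_3 = 0.

H_3 = 0.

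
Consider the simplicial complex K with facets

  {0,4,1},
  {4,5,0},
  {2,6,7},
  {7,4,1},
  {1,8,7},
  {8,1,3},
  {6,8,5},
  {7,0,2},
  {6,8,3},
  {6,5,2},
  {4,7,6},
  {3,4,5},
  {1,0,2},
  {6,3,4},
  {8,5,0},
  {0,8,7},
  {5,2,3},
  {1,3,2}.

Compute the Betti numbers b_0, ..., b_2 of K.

b_0 = 1, b_1 = 1, b_2 = 0.

We work with the vertex ordering 0 < 1 < 2 < 3 < 4 < 5 < 6 < 7 < 8. The simplices of K, each written with vertices in increasing order, are:

  0-simplices (9): [0], [1], [2], [3], [4], [5], [6], [7], [8]
  1-simplices (27): (27 of them)
  2-simplices (18): [0,1,2], [0,1,4], [0,2,7], [0,4,5], [0,5,8], [0,7,8], [1,2,3], [1,3,8], [1,4,7], [1,7,8], [2,3,5], [2,5,6], [2,6,7], [3,4,5], [3,4,6], [3,6,8], [4,6,7], [5,6,8]

giving chain groups C_0 ≅ Z^9, C_1 ≅ Z^27, C_2 ≅ Z^18.

∂_1: C_1 → C_0 sends each edge [p,q] (with p < q) to q − p. For instance
  ∂[4,7] = [7] − [4].
As a 9×27 matrix over Z this has rank 8, with invariant factors (1,1,1,1,1,1,1,1).

The boundary map ∂_2: C_2 → C_1 maps a triangle to the signed sum of its edges. For instance
  ∂[4,6,7] = [6,7] − [4,7] + [4,6],
  ∂[0,2,7] = [2,7] − [0,7] + [0,2].
The resulting 27×18 matrix has rank 18, and its Smith normal form has invariant factors (1,1,1,1,1,1,1,1,1,1,1,1,1,1,1,1,1,2).

Computing H_k = (kernel of ∂_k) / (image of ∂_{k+1}):

  H_0: rank C_0 − rank ∂_1 = 9 − 8 = 1, and the invariant factors of ∂_1 are all 1, so H_0 ≅ Z.
  H_1: rank ker ∂_1 − rank ∂_2 = (27 − 8) − 18 = 1, and ∂_2 has invariant factor 2 > 1, so H_1 ≅ Z ⊕ Z/2Z.
  H_2: rank ker ∂_2 − rank ∂_3 = (18 − 18) − 0 = 0, and there is no ∂_3, so H_2 ≅ 0.

Hence the Betti numbers are b_0 = 1, b_1 = 1, b_2 = 0.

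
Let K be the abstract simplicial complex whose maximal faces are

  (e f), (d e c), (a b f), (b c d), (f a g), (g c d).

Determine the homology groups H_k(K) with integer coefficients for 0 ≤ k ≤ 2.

H_0 = Z,  H_1 = Z^2,  H_2 = 0.

Order the vertices as a < b < c < d < e < f < g. Listing each simplex with vertices in this order, K has dimension 2 with simplices:

  0-simplices (7): a, b, c, d, e, f, g
  1-simplices (13): ab, af, ag, bc, bd, bf, cd, ce, cg, de, dg, ef, fg
  2-simplices (5): abf, afg, bcd, cde, cdg

so the chain groups are C_0 ≅ Z^7, C_1 ≅ Z^13, C_2 ≅ Z^5.

∂_1: C_1 → C_0 maps an edge to its endpoints' difference, ∂[p,q] = q − p.
This gives a 7×13 integer matrix of rank 6; reducing to Smith normal form yields diagonal entries (1,1,1,1,1,1).

∂_2: C_2 → C_1 maps a triangle to the signed sum of its edges. For instance
  ∂cdg = dg − cg + cd,
  ∂bcd = cd − bd + bc.
The 13×5 boundary matrix has rank 5 and Smith normal form diag(1,1,1,1,1).

From H_k ≅ ker(∂_k) / im(∂_{k+1}) we obtain:

  H_0: rank C_0 − rank ∂_1 = 7 − 6 = 1, and the invariant factors of ∂_1 are all 1, so H_0 ≅ Z.
  H_1: rank ker ∂_1 − rank ∂_2 = (13 − 6) − 5 = 2, and the invariant factors of ∂_2 are all 1, so H_1 ≅ Z^2.
  H_2: rank ker ∂_2 − rank ∂_3 = (5 − 5) − 0 = 0, and there is no ∂_3, so H_2 ≅ 0.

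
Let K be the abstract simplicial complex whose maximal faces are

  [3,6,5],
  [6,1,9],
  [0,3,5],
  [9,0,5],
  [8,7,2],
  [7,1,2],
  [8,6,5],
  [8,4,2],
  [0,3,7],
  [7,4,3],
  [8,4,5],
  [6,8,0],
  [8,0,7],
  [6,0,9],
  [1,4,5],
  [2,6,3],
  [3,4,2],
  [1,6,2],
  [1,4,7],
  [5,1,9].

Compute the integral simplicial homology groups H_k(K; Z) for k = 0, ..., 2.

Fix the vertex order 0 < 1 < 2 < 3 < 4 < 5 < 6 < 7 < 8 < 9 and write every simplex with vertices in increasing order. Then dim K = 2 and the simplices of K are:

  0-simplices (10): [0], [1], [2], [3], [4], [5], [6], [7], [8], [9]
  1-simplices (30): (30 of them)
  2-simplices (20): (20 of them)

so the chain groups are C_0 ≅ Z^10, C_1 ≅ Z^30, C_2 ≅ Z^20.

The boundary map ∂_1: C_1 → C_0 sends each edge [p,q] (with p < q) to q − p. For instance
  ∂[1,2] = [2] − [1].
As a 10×30 matrix over Z this has rank 9, with invariant factors (1,1,1,1,1,1,1,1,1).

The boundary map ∂_2: C_2 → C_1 sends each 2-simplex [p,q,r] to [q,r] − [p,r] + [p,q]. For instance
  ∂[5,6,8] = [6,8] − [5,8] + [5,6],
  ∂[0,5,9] = [5,9] − [0,9] + [0,5].
This gives a 30×20 integer matrix of rank 20; reducing to Smith normal form yields diagonal entries (1,1,1,1,1,1,1,1,1,1,1,1,1,1,1,1,1,1,1,2).

From H_k ≅ ker(∂_k) / im(∂_{k+1}) we obtain:

  H_0: rank C_0 − rank ∂_1 = 10 − 9 = 1, and the invariant factors of ∂_1 are all 1, so H_0 ≅ Z.
  H_1: rank ker ∂_1 − rank ∂_2 = (30 − 9) − 20 = 1, and ∂_2 has invariant factor 2 > 1, so H_1 ≅ Z ⊕ Z/2.
  H_2: rank ker ∂_2 − rank ∂_3 = (20 − 20) − 0 = 0, and there is no ∂_3, so H_2 ≅ 0.

As a check, the Euler characteristic is 10 − 30 + 20 = 0, which agrees with 1 − 1 + 0 = 0.

H_0 = Z,  H_1 = Z ⊕ Z/2,  H_2 = 0.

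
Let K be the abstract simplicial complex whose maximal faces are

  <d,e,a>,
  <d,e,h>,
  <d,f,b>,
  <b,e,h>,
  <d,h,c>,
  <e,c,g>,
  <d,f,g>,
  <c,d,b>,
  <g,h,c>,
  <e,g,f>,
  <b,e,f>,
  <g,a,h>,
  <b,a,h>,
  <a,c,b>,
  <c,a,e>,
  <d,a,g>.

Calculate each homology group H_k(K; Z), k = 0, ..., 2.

K has 8 vertices, 24 edges, 16 triangles.
rank ∂_0 = 0, rank ∂_1 = 7 ⇒ b_0 = 8 − 0 − 7 = 1; all invariant factors of ∂_1 are 1 so no torsion. So H_0 = Z.
rank ∂_1 = 7, rank ∂_2 = 15 ⇒ b_1 = 24 − 7 − 15 = 2; all invariant factors of ∂_2 are 1 so no torsion. So H_1 = Z^2.
rank ∂_2 = 15, rank ∂_3 = 0 ⇒ b_2 = 16 − 15 − 0 = 1. So H_2 = Z.

H_0 ≅ Z,  H_1 ≅ Z^2,  H_2 ≅ Z.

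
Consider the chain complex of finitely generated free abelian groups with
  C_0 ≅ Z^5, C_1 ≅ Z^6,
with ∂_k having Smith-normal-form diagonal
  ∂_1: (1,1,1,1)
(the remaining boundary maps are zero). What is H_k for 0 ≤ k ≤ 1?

H_0 ≅ Z,  H_1 ≅ Z^2.

H_0: b_0 = 5 − 0 − 4 = 1; torsion from ∂_1 factors > 1: none. So H_0 ≅ Z.
H_1: b_1 = 6 − 4 − 0 = 2; torsion from ∂_2 factors > 1: none. So H_1 ≅ Z^2.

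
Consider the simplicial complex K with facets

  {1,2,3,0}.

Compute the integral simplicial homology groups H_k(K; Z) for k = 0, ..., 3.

H_0 = Z,  H_1 = 0,  H_2 = 0,  H_3 = 0.

We work with the vertex ordering 0 < 1 < 2 < 3. The simplices of K, each written with vertices in increasing order, are:

  0-simplices (4): [0], [1], [2], [3]
  1-simplices (6): [0,1], [0,2], [0,3], [1,2], [1,3], [2,3]
  2-simplices (4): [0,1,2], [0,1,3], [0,2,3], [1,2,3]
  3-simplices (1): [0,1,2,3]

giving chain groups C_0 ≅ Z^4, C_1 ≅ Z^6, C_2 ≅ Z^4, C_3 ≅ Z^1.

Boundary ∂_1: C_1 → C_0 is given by ∂[p,q] = [q] − [p].
The 4×6 boundary matrix has rank 3 and Smith normal form diag(1,1,1).

∂_2: C_2 → C_1 sends each 2-simplex [p,q,r] to [q,r] − [p,r] + [p,q]. For instance
  ∂[1,2,3] = [2,3] − [1,3] + [1,2],
  ∂[0,2,3] = [2,3] − [0,3] + [0,2].
The 6×4 boundary matrix has rank 3 and Smith normal form diag(1,1,1).

The boundary map ∂_3: C_3 → C_2 sends each 3-simplex σ to the alternating sum Σ_i (−1)^i (σ with its i-th vertex removed). For instance
  ∂[0,1,2,3] = [1,2,3] − [0,2,3] + [0,1,3] − [0,1,2].
This gives a 4×1 integer matrix of rank 1; reducing to Smith normal form yields diagonal entries (1).

Now H_k = ker ∂_k / im ∂_{k+1}, so:

  H_0: rank C_0 − rank ∂_1 = 4 − 3 = 1, and the invariant factors of ∂_1 are all 1, so H_0 ≅ Z.
  H_1: rank ker ∂_1 − rank ∂_2 = (6 − 3) − 3 = 0, and the invariant factors of ∂_2 are all 1, so H_1 ≅ 0.
  H_2: rank ker ∂_2 − rank ∂_3 = (4 − 3) − 1 = 0, and the invariant factors of ∂_3 are all 1, so H_2 ≅ 0.
  H_3: rank ker ∂_3 − rank ∂_4 = (1 − 1) − 0 = 0, and there is no ∂_4, so H_3 ≅ 0.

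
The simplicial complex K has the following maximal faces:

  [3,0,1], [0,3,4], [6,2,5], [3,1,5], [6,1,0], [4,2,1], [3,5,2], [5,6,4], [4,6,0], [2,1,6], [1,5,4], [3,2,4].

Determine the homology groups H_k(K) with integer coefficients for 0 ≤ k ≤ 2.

We work with the vertex ordering 0 < 1 < 2 < 3 < 4 < 5 < 6. The simplices of K, each written with vertices in increasing order, are:

  0-simplices (7): [0], [1], [2], [3], [4], [5], [6]
  1-simplices (18): [0,1], [0,3], [0,4], [0,6], [1,2], [1,3], [1,4], [1,5], [1,6], [2,3], [2,4], [2,5], [2,6], [3,4], [3,5], [4,5], [4,6], [5,6]
  2-simplices (12): [0,1,3], [0,1,6], [0,3,4], [0,4,6], [1,2,4], [1,2,6], [1,3,5], [1,4,5], [2,3,4], [2,3,5], [2,5,6], [4,5,6]

giving chain groups C_0 ≅ Z^7, C_1 ≅ Z^18, C_2 ≅ Z^12.

∂_1: C_1 → C_0 is given by ∂[p,q] = [q] − [p]. For instance
  ∂[5,6] = [6] − [5].
The 7×18 boundary matrix has rank 6 and Smith normal form diag(1,1,1,1,1,1).

∂_2: C_2 → C_1 acts by ∂[p,q,r] = [q,r] − [p,r] + [p,q]. For instance
  ∂[1,4,5] = [4,5] − [1,5] + [1,4],
  ∂[0,1,6] = [1,6] − [0,6] + [0,1].
The 18×12 boundary matrix has rank 12 and Smith normal form diag(1,1,1,1,1,1,1,1,1,1,1,2).

Now H_k = ker ∂_k / im ∂_{k+1}, so:

  H_0: rank C_0 − rank ∂_1 = 7 − 6 = 1, and the invariant factors of ∂_1 are all 1, so H_0 ≅ Z.
  H_1: rank ker ∂_1 − rank ∂_2 = (18 − 6) − 12 = 0, and ∂_2 has invariant factor 2 > 1, so H_1 ≅ Z/2.
  H_2: rank ker ∂_2 − rank ∂_3 = (12 − 12) − 0 = 0, and there is no ∂_3, so H_2 ≅ 0.

H_0 ≅ Z,  H_1 ≅ Z/2,  H_2 = 0.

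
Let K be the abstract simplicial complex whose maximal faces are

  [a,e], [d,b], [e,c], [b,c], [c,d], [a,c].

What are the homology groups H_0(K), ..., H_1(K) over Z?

H_0 = Z,  H_1 = Z^2.

Order the vertices as a < b < c < d < e. Listing each simplex with vertices in this order, K has dimension 1 with simplices:

  0-simplices (5): a, b, c, d, e
  1-simplices (6): ac, ae, bc, bd, cd, ce

giving chain groups C_0 ≅ Z^5, C_1 ≅ Z^6.

The boundary map ∂_1: C_1 → C_0 maps an edge to its endpoints' difference, ∂[p,q] = q − p.
The resulting 5×6 matrix has rank 4, and its Smith normal form has invariant factors (1,1,1,1).

Reading off H_k = ker ∂_k / im ∂_{k+1}:

  H_0: rank C_0 − rank ∂_1 = 5 − 4 = 1, and the invariant factors of ∂_1 are all 1, so H_0 ≅ Z.
  H_1: rank ker ∂_1 − rank ∂_2 = (6 − 4) − 0 = 2, and there is no ∂_2, so H_1 ≅ Z^2.

As a check, the Euler characteristic is 5 − 6 = -1, which agrees with 1 − 2 = -1.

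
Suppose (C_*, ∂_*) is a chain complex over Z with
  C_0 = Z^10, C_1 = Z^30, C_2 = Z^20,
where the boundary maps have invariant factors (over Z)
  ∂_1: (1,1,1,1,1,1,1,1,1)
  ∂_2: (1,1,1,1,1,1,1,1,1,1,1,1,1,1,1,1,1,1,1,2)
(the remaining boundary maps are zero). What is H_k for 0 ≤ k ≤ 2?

H_0: b_0 = 10 − 0 − 9 = 1; torsion from ∂_1 factors > 1: none. So H_0 = Z.
H_1: b_1 = 30 − 9 − 20 = 1; torsion from ∂_2 factors > 1: [2]. So H_1 = Z ⊕ Z_2.
H_2: b_2 = 20 − 20 − 0 = 0; torsion from ∂_3 factors > 1: none. So H_2 = 0.

H_0 = Z,  H_1 = Z ⊕ Z_2,  H_2 = 0.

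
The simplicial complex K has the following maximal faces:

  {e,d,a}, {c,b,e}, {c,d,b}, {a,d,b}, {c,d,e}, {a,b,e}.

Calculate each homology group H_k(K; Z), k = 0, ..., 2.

We work with the vertex ordering a < b < c < d < e. The simplices of K, each written with vertices in increasing order, are:

  0-simplices (5): a, b, c, d, e
  1-simplices (9): ab, ad, ae, bc, bd, be, cd, ce, de
  2-simplices (6): abd, abe, ade, bcd, bce, cde

giving chain groups C_0 ≅ Z^5, C_1 ≅ Z^9, C_2 ≅ Z^6.

∂_1: C_1 → C_0 sends each edge [p,q] (with p < q) to q − p.
As a 5×9 matrix over Z this has rank 4, with invariant factors (1,1,1,1).

Boundary ∂_2: C_2 → C_1 maps a triangle to the signed sum of its edges. For instance
  ∂bcd = cd − bd + bc,
  ∂ade = de − ae + ad.
The 9×6 boundary matrix has rank 5 and Smith normal form diag(1,1,1,1,1).

From H_k ≅ ker(∂_k) / im(∂_{k+1}) we obtain:

  H_0: rank C_0 − rank ∂_1 = 5 − 4 = 1, and the invariant factors of ∂_1 are all 1, so H_0 ≅ Z.
  H_1: rank ker ∂_1 − rank ∂_2 = (9 − 4) − 5 = 0, and the invariant factors of ∂_2 are all 1, so H_1 ≅ 0.
  H_2: rank ker ∂_2 − rank ∂_3 = (6 − 5) − 0 = 1, and there is no ∂_3, so H_2 ≅ Z.

H_0 ≅ Z,  H_1 = 0,  H_2 ≅ Z.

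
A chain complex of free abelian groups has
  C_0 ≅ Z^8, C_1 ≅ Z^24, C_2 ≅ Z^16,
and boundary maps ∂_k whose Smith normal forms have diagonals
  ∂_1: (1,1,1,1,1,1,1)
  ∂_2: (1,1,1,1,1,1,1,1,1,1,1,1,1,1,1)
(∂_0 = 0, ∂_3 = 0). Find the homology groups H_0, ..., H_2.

H_0 = Z,  H_1 = Z^2,  H_2 = Z.

H_0: b_0 = 8 − 0 − 7 = 1; torsion from ∂_1 factors > 1: none. So H_0 = Z.
H_1: b_1 = 24 − 7 − 15 = 2; torsion from ∂_2 factors > 1: none. So H_1 = Z^2.
H_2: b_2 = 16 − 15 − 0 = 1; torsion from ∂_3 factors > 1: none. So H_2 = Z.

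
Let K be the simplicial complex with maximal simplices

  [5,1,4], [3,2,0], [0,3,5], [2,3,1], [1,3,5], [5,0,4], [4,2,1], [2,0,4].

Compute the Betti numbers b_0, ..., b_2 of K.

b_0 = 1, b_1 = 0, b_2 = 1.

Order the vertices as 0 < 1 < 2 < 3 < 4 < 5. Listing each simplex with vertices in this order, K has dimension 2 with simplices:

  0-simplices (6): [0], [1], [2], [3], [4], [5]
  1-simplices (12): [0,2], [0,3], [0,4], [0,5], [1,2], [1,3], [1,4], [1,5], [2,3], [2,4], [3,5], [4,5]
  2-simplices (8): [0,2,3], [0,2,4], [0,3,5], [0,4,5], [1,2,3], [1,2,4], [1,3,5], [1,4,5]

so the chain groups are C_0 ≅ Z^6, C_1 ≅ Z^12, C_2 ≅ Z^8.

∂_1: C_1 → C_0 sends each edge [p,q] (with p < q) to q − p.
As a 6×12 matrix over Z this has rank 5, with invariant factors (1,1,1,1,1).

The boundary map ∂_2: C_2 → C_1 acts by ∂[p,q,r] = [q,r] − [p,r] + [p,q]. For instance
  ∂[0,2,3] = [2,3] − [0,3] + [0,2],
  ∂[1,3,5] = [3,5] − [1,5] + [1,3].
As a 12×8 matrix over Z this has rank 7, with invariant factors (1,1,1,1,1,1,1).

Now H_k = ker ∂_k / im ∂_{k+1}, so:

  H_0: rank C_0 − rank ∂_1 = 6 − 5 = 1, and the invariant factors of ∂_1 are all 1, so H_0 = Z.
  H_1: rank ker ∂_1 − rank ∂_2 = (12 − 5) − 7 = 0, and the invariant factors of ∂_2 are all 1, so H_1 = 0.
  H_2: rank ker ∂_2 − rank ∂_3 = (8 − 7) − 0 = 1, and there is no ∂_3, so H_2 = Z.

As a check, the Euler characteristic is 6 − 12 + 8 = 2, which agrees with 1 − 0 + 1 = 2.

Hence the Betti numbers are b_0 = 1, b_1 = 0, b_2 = 1.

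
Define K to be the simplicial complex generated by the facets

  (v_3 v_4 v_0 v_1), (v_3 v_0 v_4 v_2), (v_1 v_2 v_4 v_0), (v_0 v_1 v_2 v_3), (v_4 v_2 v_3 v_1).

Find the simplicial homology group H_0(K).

H_0 ≅ Z.

Order the vertices as v_0 < v_1 < v_2 < v_3 < v_4. Listing each simplex with vertices in this order, K has dimension 3 with simplices:

  0-simplices (5): [v_0], [v_1], [v_2], [v_3], [v_4]
  1-simplices (10): [v_0,v_1], [v_0,v_2], [v_0,v_3], [v_0,v_4], [v_1,v_2], [v_1,v_3], [v_1,v_4], [v_2,v_3], [v_2,v_4], [v_3,v_4]
  2-simplices (10): [v_0,v_1,v_2], [v_0,v_1,v_3], [v_0,v_1,v_4], [v_0,v_2,v_3], [v_0,v_2,v_4], [v_0,v_3,v_4], [v_1,v_2,v_3], [v_1,v_2,v_4], [v_1,v_3,v_4], [v_2,v_3,v_4]
  3-simplices (5): [v_0,v_1,v_2,v_3], [v_0,v_1,v_2,v_4], [v_0,v_1,v_3,v_4], [v_0,v_2,v_3,v_4], [v_1,v_2,v_3,v_4]

giving chain groups C_0 ≅ Z^5, C_1 ≅ Z^10, C_2 ≅ Z^10, C_3 ≅ Z^5.

∂_1: C_1 → C_0 sends each edge [p,q] (with p < q) to q − p. For instance
  ∂[v_0,v_1] = [v_1] − [v_0].
The resulting 5×10 matrix has rank 4, and its Smith normal form has invariant factors (1,1,1,1).

The boundary map ∂_2: C_2 → C_1 acts by ∂[p,q,r] = [q,r] − [p,r] + [p,q]. For instance
  ∂[v_1,v_3,v_4] = [v_3,v_4] − [v_1,v_4] + [v_1,v_3],
  ∂[v_0,v_3,v_4] = [v_3,v_4] − [v_0,v_4] + [v_0,v_3].
This gives a 10×10 integer matrix of rank 6; reducing to Smith normal form yields diagonal entries (1,1,1,1,1,1).

The boundary map ∂_3: C_3 → C_2 sends each 3-simplex σ to the alternating sum Σ_i (−1)^i (σ with its i-th vertex removed). For instance
  ∂[v_0,v_1,v_3,v_4] = [v_1,v_3,v_4] − [v_0,v_3,v_4] + [v_0,v_1,v_4] − [v_0,v_1,v_3],
  ∂[v_1,v_2,v_3,v_4] = [v_2,v_3,v_4] − [v_1,v_3,v_4] + [v_1,v_2,v_4] − [v_1,v_2,v_3].
The resulting 10×5 matrix has rank 4, and its Smith normal form has invariant factors (1,1,1,1).

Now H_k = ker ∂_k / im ∂_{k+1}, so:

  H_0: rank C_0 − rank ∂_1 = 5 − 4 = 1, and the invariant factors of ∂_1 are all 1, so H_0 = Z.

(K is a triangulation of the 3-sphere S^3.)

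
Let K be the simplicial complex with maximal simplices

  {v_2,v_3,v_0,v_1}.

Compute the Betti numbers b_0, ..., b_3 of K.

We work with the vertex ordering v_0 < v_1 < v_2 < v_3. The simplices of K, each written with vertices in increasing order, are:

  0-simplices (4): [v_0], [v_1], [v_2], [v_3]
  1-simplices (6): [v_0,v_1], [v_0,v_2], [v_0,v_3], [v_1,v_2], [v_1,v_3], [v_2,v_3]
  2-simplices (4): [v_0,v_1,v_2], [v_0,v_1,v_3], [v_0,v_2,v_3], [v_1,v_2,v_3]
  3-simplices (1): [v_0,v_1,v_2,v_3]

Hence C_0 ≅ Z^4, C_1 ≅ Z^6, C_2 ≅ Z^4, C_3 ≅ Z^1.

Boundary ∂_1: C_1 → C_0 maps an edge to its endpoints' difference, ∂[p,q] = q − p.
The resulting 4×6 matrix has rank 3, and its Smith normal form has invariant factors (1,1,1).

Boundary ∂_2: C_2 → C_1 acts by ∂[p,q,r] = [q,r] − [p,r] + [p,q]. For instance
  ∂[v_0,v_1,v_2] = [v_1,v_2] − [v_0,v_2] + [v_0,v_1],
  ∂[v_0,v_2,v_3] = [v_2,v_3] − [v_0,v_3] + [v_0,v_2].
The 6×4 boundary matrix has rank 3 and Smith normal form diag(1,1,1).

The boundary map ∂_3: C_3 → C_2 sends each 3-simplex σ to the alternating sum Σ_i (−1)^i (σ with its i-th vertex removed). For instance
  ∂[v_0,v_1,v_2,v_3] = [v_1,v_2,v_3] − [v_0,v_2,v_3] + [v_0,v_1,v_3] − [v_0,v_1,v_2].
As a 4×1 matrix over Z this has rank 1, with invariant factors (1).

Now H_k = ker ∂_k / im ∂_{k+1}, so:

  H_0: rank C_0 − rank ∂_1 = 4 − 3 = 1, and the invariant factors of ∂_1 are all 1, so H_0 ≅ Z.
  H_1: rank ker ∂_1 − rank ∂_2 = (6 − 3) − 3 = 0, and the invariant factors of ∂_2 are all 1, so H_1 ≅ 0.
  H_2: rank ker ∂_2 − rank ∂_3 = (4 − 3) − 1 = 0, and the invariant factors of ∂_3 are all 1, so H_2 ≅ 0.
  H_3: rank ker ∂_3 − rank ∂_4 = (1 − 1) − 0 = 0, and there is no ∂_4, so H_3 ≅ 0.

(K is a triangulation of the 3-simplex.)

Hence the Betti numbers are b_0 = 1, b_1 = 0, b_2 = 0, b_3 = 0.

b_0 = 1, b_1 = 0, b_2 = 0, b_3 = 0.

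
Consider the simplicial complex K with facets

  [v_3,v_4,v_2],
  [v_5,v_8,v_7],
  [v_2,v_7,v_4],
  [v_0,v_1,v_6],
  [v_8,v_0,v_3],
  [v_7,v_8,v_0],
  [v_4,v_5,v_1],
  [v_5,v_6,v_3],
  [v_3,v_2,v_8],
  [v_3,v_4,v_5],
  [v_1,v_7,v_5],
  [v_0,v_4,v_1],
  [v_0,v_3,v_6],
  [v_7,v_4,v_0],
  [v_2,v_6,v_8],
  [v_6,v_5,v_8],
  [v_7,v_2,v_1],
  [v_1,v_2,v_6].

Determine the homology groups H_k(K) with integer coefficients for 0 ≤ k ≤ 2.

H_0 ≅ Z,  H_1 ≅ Z ⊕ Z_2,  H_2 = 0.

Take the total order v_0 < v_1 < v_2 < v_3 < v_4 < v_5 < v_6 < v_7 < v_8 on the vertex set. Then K (dimension 2) consists of the simplices:

  0-simplices (9): [v_0], [v_1], [v_2], [v_3], [v_4], [v_5], [v_6], [v_7], [v_8]
  1-simplices (27): (27 of them)
  2-simplices (18): (18 of them)

so the chain groups are C_0 ≅ Z^9, C_1 ≅ Z^27, C_2 ≅ Z^18.

∂_1: C_1 → C_0 maps an edge to its endpoints' difference, ∂[p,q] = q − p. For instance
  ∂[v_3,v_4] = [v_4] − [v_3].
The 9×27 boundary matrix has rank 8 and Smith normal form diag(1,1,1,1,1,1,1,1).

The boundary map ∂_2: C_2 → C_1 sends each 2-simplex [p,q,r] to [q,r] − [p,r] + [p,q]. For instance
  ∂[v_1,v_2,v_7] = [v_2,v_7] − [v_1,v_7] + [v_1,v_2],
  ∂[v_0,v_7,v_8] = [v_7,v_8] − [v_0,v_8] + [v_0,v_7].
As a 27×18 matrix over Z this has rank 18, with invariant factors (1,1,1,1,1,1,1,1,1,1,1,1,1,1,1,1,1,2).

Now H_k = ker ∂_k / im ∂_{k+1}, so:

  H_0: rank C_0 − rank ∂_1 = 9 − 8 = 1, and the invariant factors of ∂_1 are all 1, so H_0 ≅ Z.
  H_1: rank ker ∂_1 − rank ∂_2 = (27 − 8) − 18 = 1, and ∂_2 has invariant factor 2 > 1, so H_1 ≅ Z ⊕ Z_2.
  H_2: rank ker ∂_2 − rank ∂_3 = (18 − 18) − 0 = 0, and there is no ∂_3, so H_2 ≅ 0.

As a check, the Euler characteristic is 9 − 27 + 18 = 0, which agrees with 1 − 1 + 0 = 0.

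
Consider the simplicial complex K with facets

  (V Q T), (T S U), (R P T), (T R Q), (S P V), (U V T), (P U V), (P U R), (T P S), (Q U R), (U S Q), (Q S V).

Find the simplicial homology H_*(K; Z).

H_0 = Z,  H_1 = Z/2Z,  H_2 = 0.

Fix the vertex order P < Q < R < S < T < U < V and write every simplex with vertices in increasing order. Then dim K = 2 and the simplices of K are:

  0-simplices (7): P, Q, R, S, T, U, V
  1-simplices (18): PR, PS, PT, PU, PV, QR, QS, QT, QU, QV, RT, RU, ST, SU, SV, TU, TV, UV
  2-simplices (12): PRT, PRU, PST, PSV, PUV, QRT, QRU, QSU, QSV, QTV, STU, TUV

so the chain groups are C_0 ≅ Z^7, C_1 ≅ Z^18, C_2 ≅ Z^12.

∂_1: C_1 → C_0 is given by ∂[p,q] = [q] − [p]. For instance
  ∂ST = T − S.
The 7×18 boundary matrix has rank 6 and Smith normal form diag(1,1,1,1,1,1).

Boundary ∂_2: C_2 → C_1 acts by ∂[p,q,r] = [q,r] − [p,r] + [p,q]. For instance
  ∂TUV = UV − TV + TU,
  ∂PRU = RU − PU + PR.
This gives a 18×12 integer matrix of rank 12; reducing to Smith normal form yields diagonal entries (1,1,1,1,1,1,1,1,1,1,1,2).

Computing H_k = (kernel of ∂_k) / (image of ∂_{k+1}):

  H_0: rank C_0 − rank ∂_1 = 7 − 6 = 1, and the invariant factors of ∂_1 are all 1, so H_0 = Z.
  H_1: rank ker ∂_1 − rank ∂_2 = (18 − 6) − 12 = 0, and ∂_2 has invariant factor 2 > 1, so H_1 = Z/2Z.
  H_2: rank ker ∂_2 − rank ∂_3 = (12 − 12) − 0 = 0, and there is no ∂_3, so H_2 = 0.

As a check, the Euler characteristic is 7 − 18 + 12 = 1, which agrees with 1 − 0 + 0 = 1.
(K is a triangulation of the real projective plane RP^2.)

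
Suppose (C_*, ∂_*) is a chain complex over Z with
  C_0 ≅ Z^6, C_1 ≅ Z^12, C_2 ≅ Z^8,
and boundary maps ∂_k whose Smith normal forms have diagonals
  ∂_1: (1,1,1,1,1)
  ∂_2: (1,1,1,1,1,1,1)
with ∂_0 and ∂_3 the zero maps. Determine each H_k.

H_0: b_0 = 6 − 0 − 5 = 1; torsion from ∂_1 factors > 1: none. So H_0 ≅ Z.
H_1: b_1 = 12 − 5 − 7 = 0; torsion from ∂_2 factors > 1: none. So H_1 ≅ 0.
H_2: b_2 = 8 − 7 − 0 = 1; torsion from ∂_3 factors > 1: none. So H_2 ≅ Z.

H_0 ≅ Z,  H_1 = 0,  H_2 ≅ Z.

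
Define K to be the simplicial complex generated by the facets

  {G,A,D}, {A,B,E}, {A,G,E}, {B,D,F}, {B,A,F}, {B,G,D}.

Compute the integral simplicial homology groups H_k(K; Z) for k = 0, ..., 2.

Take the total order A < B < D < E < F < G on the vertex set. Then K (dimension 2) consists of the simplices:

  0-simplices (6): A, B, D, E, F, G
  1-simplices (12): AB, AD, AE, AF, AG, BD, BE, BF, BG, DF, DG, EG
  2-simplices (6): ABE, ABF, ADG, AEG, BDF, BDG

giving chain groups C_0 ≅ Z^6, C_1 ≅ Z^12, C_2 ≅ Z^6.

∂_1: C_1 → C_0 is given by ∂[p,q] = [q] − [p].
This gives a 6×12 integer matrix of rank 5; reducing to Smith normal form yields diagonal entries (1,1,1,1,1).

∂_2: C_2 → C_1 sends each 2-simplex [p,q,r] to [q,r] − [p,r] + [p,q]. For instance
  ∂ABF = BF − AF + AB,
  ∂BDG = DG − BG + BD.
As a 12×6 matrix over Z this has rank 6, with invariant factors (1,1,1,1,1,1).

Now H_k = ker ∂_k / im ∂_{k+1}, so:

  H_0: rank C_0 − rank ∂_1 = 6 − 5 = 1, and the invariant factors of ∂_1 are all 1, so H_0 ≅ Z.
  H_1: rank ker ∂_1 − rank ∂_2 = (12 − 5) − 6 = 1, and the invariant factors of ∂_2 are all 1, so H_1 ≅ Z.
  H_2: rank ker ∂_2 − rank ∂_3 = (6 − 6) − 0 = 0, and there is no ∂_3, so H_2 ≅ 0.

H_0 = Z,  H_1 = Z,  H_2 = 0.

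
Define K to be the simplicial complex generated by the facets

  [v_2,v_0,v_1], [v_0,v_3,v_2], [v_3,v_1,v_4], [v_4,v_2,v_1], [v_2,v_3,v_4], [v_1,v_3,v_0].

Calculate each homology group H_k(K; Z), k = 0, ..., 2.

H_0 = Z,  H_1 = 0,  H_2 = Z.

Order the vertices as v_0 < v_1 < v_2 < v_3 < v_4. Listing each simplex with vertices in this order, K has dimension 2 with simplices:

  0-simplices (5): [v_0], [v_1], [v_2], [v_3], [v_4]
  1-simplices (9): [v_0,v_1], [v_0,v_2], [v_0,v_3], [v_1,v_2], [v_1,v_3], [v_1,v_4], [v_2,v_3], [v_2,v_4], [v_3,v_4]
  2-simplices (6): [v_0,v_1,v_2], [v_0,v_1,v_3], [v_0,v_2,v_3], [v_1,v_2,v_4], [v_1,v_3,v_4], [v_2,v_3,v_4]

so the chain groups are C_0 ≅ Z^5, C_1 ≅ Z^9, C_2 ≅ Z^6.

Boundary ∂_1: C_1 → C_0 is given by ∂[p,q] = [q] − [p]. For instance
  ∂[v_2,v_3] = [v_3] − [v_2].
As a 5×9 matrix over Z this has rank 4, with invariant factors (1,1,1,1).

∂_2: C_2 → C_1 maps a triangle to the signed sum of its edges. For instance
  ∂[v_0,v_2,v_3] = [v_2,v_3] − [v_0,v_3] + [v_0,v_2],
  ∂[v_0,v_1,v_2] = [v_1,v_2] − [v_0,v_2] + [v_0,v_1].
The resulting 9×6 matrix has rank 5, and its Smith normal form has invariant factors (1,1,1,1,1).

From H_k ≅ ker(∂_k) / im(∂_{k+1}) we obtain:

  H_0: rank C_0 − rank ∂_1 = 5 − 4 = 1, and the invariant factors of ∂_1 are all 1, so H_0 ≅ Z.
  H_1: rank ker ∂_1 − rank ∂_2 = (9 − 4) − 5 = 0, and the invariant factors of ∂_2 are all 1, so H_1 ≅ 0.
  H_2: rank ker ∂_2 − rank ∂_3 = (6 − 5) − 0 = 1, and there is no ∂_3, so H_2 ≅ Z.

(K is a triangulation of the 2-sphere S^2.)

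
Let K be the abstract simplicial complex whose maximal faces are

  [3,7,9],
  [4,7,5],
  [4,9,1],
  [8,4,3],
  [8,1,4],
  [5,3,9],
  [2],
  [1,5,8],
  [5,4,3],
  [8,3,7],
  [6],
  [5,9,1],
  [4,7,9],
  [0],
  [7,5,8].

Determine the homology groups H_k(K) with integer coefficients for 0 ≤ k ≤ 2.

Take the total order 0 < 1 < 2 < 3 < 4 < 5 < 6 < 7 < 8 < 9 on the vertex set. Then K (dimension 2) consists of the simplices:

  0-simplices (10): [0], [1], [2], [3], [4], [5], [6], [7], [8], [9]
  1-simplices (18): [1,4], [1,5], [1,8], [1,9], [3,4], [3,5], [3,7], [3,8], [3,9], [4,5], [4,7], [4,8], [4,9], [5,7], [5,8], [5,9], [7,8], [7,9]
  2-simplices (12): [1,4,8], [1,4,9], [1,5,8], [1,5,9], [3,4,5], [3,4,8], [3,5,9], [3,7,8], [3,7,9], [4,5,7], [4,7,9], [5,7,8]

Hence C_0 ≅ Z^10, C_1 ≅ Z^18, C_2 ≅ Z^12.

The boundary map ∂_1: C_1 → C_0 is given by ∂[p,q] = [q] − [p]. For instance
  ∂[1,4] = [4] − [1].
As a 10×18 matrix over Z this has rank 6, with invariant factors (1,1,1,1,1,1).

The boundary map ∂_2: C_2 → C_1 acts by ∂[p,q,r] = [q,r] − [p,r] + [p,q]. For instance
  ∂[1,5,8] = [5,8] − [1,8] + [1,5],
  ∂[1,5,9] = [5,9] − [1,9] + [1,5].
The resulting 18×12 matrix has rank 12, and its Smith normal form has invariant factors (1,1,1,1,1,1,1,1,1,1,1,2).

Reading off H_k = ker ∂_k / im ∂_{k+1}:

  H_0: rank C_0 − rank ∂_1 = 10 − 6 = 4, and the invariant factors of ∂_1 are all 1, so H_0 ≅ Z^4.
  H_1: rank ker ∂_1 − rank ∂_2 = (18 − 6) − 12 = 0, and ∂_2 has invariant factor 2 > 1, so H_1 ≅ Z_2.
  H_2: rank ker ∂_2 − rank ∂_3 = (12 − 12) − 0 = 0, and there is no ∂_3, so H_2 ≅ 0.

As a check, the Euler characteristic is 10 − 18 + 12 = 4, which agrees with 4 − 0 + 0 = 4.

H_0 ≅ Z^4,  H_1 ≅ Z_2,  H_2 = 0.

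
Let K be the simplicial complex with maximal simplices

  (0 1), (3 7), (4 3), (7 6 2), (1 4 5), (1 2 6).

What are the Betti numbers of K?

K has 8 vertices, 11 edges, 3 triangles.
rank ∂_0 = 0, rank ∂_1 = 7 ⇒ b_0 = 8 − 0 − 7 = 1; all invariant factors of ∂_1 are 1 so no torsion. So H_0 ≅ Z.
rank ∂_1 = 7, rank ∂_2 = 3 ⇒ b_1 = 11 − 7 − 3 = 1; all invariant factors of ∂_2 are 1 so no torsion. So H_1 ≅ Z.
rank ∂_2 = 3, rank ∂_3 = 0 ⇒ b_2 = 3 − 3 − 0 = 0. So H_2 ≅ 0.

b_0 = 1, b_1 = 1, b_2 = 0.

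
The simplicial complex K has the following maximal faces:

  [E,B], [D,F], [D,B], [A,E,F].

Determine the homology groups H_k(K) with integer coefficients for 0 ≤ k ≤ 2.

H_0 ≅ Z,  H_1 ≅ Z,  H_2 = 0.

Take the total order A < B < D < E < F on the vertex set. Then K (dimension 2) consists of the simplices:

  0-simplices (5): A, B, D, E, F
  1-simplices (6): AE, AF, BD, BE, DF, EF
  2-simplices (1): AEF

giving chain groups C_0 ≅ Z^5, C_1 ≅ Z^6, C_2 ≅ Z^1.

The boundary map ∂_1: C_1 → C_0 maps an edge to its endpoints' difference, ∂[p,q] = q − p. For instance
  ∂BD = D − B.
This gives a 5×6 integer matrix of rank 4; reducing to Smith normal form yields diagonal entries (1,1,1,1).

Boundary ∂_2: C_2 → C_1 acts by ∂[p,q,r] = [q,r] − [p,r] + [p,q]. For instance
  ∂AEF = EF − AF + AE.
As a 6×1 matrix over Z this has rank 1, with invariant factors (1).

Reading off H_k = ker ∂_k / im ∂_{k+1}:

  H_0: rank C_0 − rank ∂_1 = 5 − 4 = 1, and the invariant factors of ∂_1 are all 1, so H_0 = Z.
  H_1: rank ker ∂_1 − rank ∂_2 = (6 − 4) − 1 = 1, and the invariant factors of ∂_2 are all 1, so H_1 = Z.
  H_2: rank ker ∂_2 − rank ∂_3 = (1 − 1) − 0 = 0, and there is no ∂_3, so H_2 = 0.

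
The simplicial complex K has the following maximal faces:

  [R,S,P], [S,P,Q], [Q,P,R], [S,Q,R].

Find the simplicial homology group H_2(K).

H_2 ≅ Z.

Take the total order P < Q < R < S on the vertex set. Then K (dimension 2) consists of the simplices:

  0-simplices (4): P, Q, R, S
  1-simplices (6): PQ, PR, PS, QR, QS, RS
  2-simplices (4): PQR, PQS, PRS, QRS

giving chain groups C_0 ≅ Z^4, C_1 ≅ Z^6, C_2 ≅ Z^4.

Boundary ∂_1: C_1 → C_0 sends each edge [p,q] (with p < q) to q − p. For instance
  ∂PQ = Q − P.
As a 4×6 matrix over Z this has rank 3, with invariant factors (1,1,1).

∂_2: C_2 → C_1 sends each 2-simplex [p,q,r] to [q,r] − [p,r] + [p,q]. For instance
  ∂PQR = QR − PR + PQ,
  ∂QRS = RS − QS + QR.
As a 6×4 matrix over Z this has rank 3, with invariant factors (1,1,1).

From H_k ≅ ker(∂_k) / im(∂_{k+1}) we obtain:

  H_2: rank ker ∂_2 − rank ∂_3 = (4 − 3) − 0 = 1, and there is no ∂_3, so H_2 = Z.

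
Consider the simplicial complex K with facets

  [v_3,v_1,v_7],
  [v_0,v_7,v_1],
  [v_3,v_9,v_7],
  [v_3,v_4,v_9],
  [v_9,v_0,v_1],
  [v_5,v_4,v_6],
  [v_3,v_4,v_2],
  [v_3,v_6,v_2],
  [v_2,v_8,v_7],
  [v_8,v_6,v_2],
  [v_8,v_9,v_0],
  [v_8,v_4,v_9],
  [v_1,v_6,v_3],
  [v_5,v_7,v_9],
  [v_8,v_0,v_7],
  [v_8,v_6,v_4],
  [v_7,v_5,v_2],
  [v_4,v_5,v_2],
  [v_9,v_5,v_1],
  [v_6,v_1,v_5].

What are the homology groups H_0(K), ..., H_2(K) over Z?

K has 10 vertices, 30 edges, 20 triangles.
rank ∂_0 = 0, rank ∂_1 = 9 ⇒ b_0 = 10 − 0 − 9 = 1; all invariant factors of ∂_1 are 1 so no torsion. So H_0 = Z.
rank ∂_1 = 9, rank ∂_2 = 20 ⇒ b_1 = 30 − 9 − 20 = 1; ∂_2 has invariant factor(s) [2] giving torsion. So H_1 = Z ⊕ Z/2Z.
rank ∂_2 = 20, rank ∂_3 = 0 ⇒ b_2 = 20 − 20 − 0 = 0. So H_2 = 0.

H_0 ≅ Z,  H_1 ≅ Z ⊕ Z/2Z,  H_2 = 0.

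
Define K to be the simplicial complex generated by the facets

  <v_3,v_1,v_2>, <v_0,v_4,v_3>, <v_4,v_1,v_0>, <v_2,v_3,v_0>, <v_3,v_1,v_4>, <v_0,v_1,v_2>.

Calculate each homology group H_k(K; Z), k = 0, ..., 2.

We work with the vertex ordering v_0 < v_1 < v_2 < v_3 < v_4. The simplices of K, each written with vertices in increasing order, are:

  0-simplices (5): [v_0], [v_1], [v_2], [v_3], [v_4]
  1-simplices (9): [v_0,v_1], [v_0,v_2], [v_0,v_3], [v_0,v_4], [v_1,v_2], [v_1,v_3], [v_1,v_4], [v_2,v_3], [v_3,v_4]
  2-simplices (6): [v_0,v_1,v_2], [v_0,v_1,v_4], [v_0,v_2,v_3], [v_0,v_3,v_4], [v_1,v_2,v_3], [v_1,v_3,v_4]

giving chain groups C_0 ≅ Z^5, C_1 ≅ Z^9, C_2 ≅ Z^6.

The boundary map ∂_1: C_1 → C_0 maps an edge to its endpoints' difference, ∂[p,q] = q − p. For instance
  ∂[v_1,v_4] = [v_4] − [v_1].
This gives a 5×9 integer matrix of rank 4; reducing to Smith normal form yields diagonal entries (1,1,1,1).

∂_2: C_2 → C_1 sends each 2-simplex [p,q,r] to [q,r] − [p,r] + [p,q]. For instance
  ∂[v_0,v_2,v_3] = [v_2,v_3] − [v_0,v_3] + [v_0,v_2],
  ∂[v_1,v_3,v_4] = [v_3,v_4] − [v_1,v_4] + [v_1,v_3].
As a 9×6 matrix over Z this has rank 5, with invariant factors (1,1,1,1,1).

Now H_k = ker ∂_k / im ∂_{k+1}, so:

  H_0: rank C_0 − rank ∂_1 = 5 − 4 = 1, and the invariant factors of ∂_1 are all 1, so H_0 ≅ Z.
  H_1: rank ker ∂_1 − rank ∂_2 = (9 − 4) − 5 = 0, and the invariant factors of ∂_2 are all 1, so H_1 ≅ 0.
  H_2: rank ker ∂_2 − rank ∂_3 = (6 − 5) − 0 = 1, and there is no ∂_3, so H_2 ≅ Z.

H_0 = Z,  H_1 = 0,  H_2 = Z.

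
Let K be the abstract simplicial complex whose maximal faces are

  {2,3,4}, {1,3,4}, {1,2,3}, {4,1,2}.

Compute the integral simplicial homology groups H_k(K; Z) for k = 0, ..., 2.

Take the total order 1 < 2 < 3 < 4 on the vertex set. Then K (dimension 2) consists of the simplices:

  0-simplices (4): [1], [2], [3], [4]
  1-simplices (6): [1,2], [1,3], [1,4], [2,3], [2,4], [3,4]
  2-simplices (4): [1,2,3], [1,2,4], [1,3,4], [2,3,4]

so the chain groups are C_0 ≅ Z^4, C_1 ≅ Z^6, C_2 ≅ Z^4.

∂_1: C_1 → C_0 maps an edge to its endpoints' difference, ∂[p,q] = q − p. For instance
  ∂[1,2] = [2] − [1].
This gives a 4×6 integer matrix of rank 3; reducing to Smith normal form yields diagonal entries (1,1,1).

The boundary map ∂_2: C_2 → C_1 sends each 2-simplex [p,q,r] to [q,r] − [p,r] + [p,q]. For instance
  ∂[1,2,4] = [2,4] − [1,4] + [1,2],
  ∂[2,3,4] = [3,4] − [2,4] + [2,3].
As a 6×4 matrix over Z this has rank 3, with invariant factors (1,1,1).

Now H_k = ker ∂_k / im ∂_{k+1}, so:

  H_0: rank C_0 − rank ∂_1 = 4 − 3 = 1, and the invariant factors of ∂_1 are all 1, so H_0 ≅ Z.
  H_1: rank ker ∂_1 − rank ∂_2 = (6 − 3) − 3 = 0, and the invariant factors of ∂_2 are all 1, so H_1 ≅ 0.
  H_2: rank ker ∂_2 − rank ∂_3 = (4 − 3) − 0 = 1, and there is no ∂_3, so H_2 ≅ Z.

H_0 ≅ Z,  H_1 = 0,  H_2 ≅ Z.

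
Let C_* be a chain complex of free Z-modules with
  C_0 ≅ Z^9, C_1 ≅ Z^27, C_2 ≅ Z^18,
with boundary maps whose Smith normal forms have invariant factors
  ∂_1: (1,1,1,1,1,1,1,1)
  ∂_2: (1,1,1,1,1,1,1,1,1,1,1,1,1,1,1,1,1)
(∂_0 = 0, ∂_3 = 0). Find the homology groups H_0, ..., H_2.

H_0 ≅ Z,  H_1 ≅ Z^2,  H_2 ≅ Z.

H_0: b_0 = 9 − 0 − 8 = 1; torsion from ∂_1 factors > 1: none. So H_0 ≅ Z.
H_1: b_1 = 27 − 8 − 17 = 2; torsion from ∂_2 factors > 1: none. So H_1 ≅ Z^2.
H_2: b_2 = 18 − 17 − 0 = 1; torsion from ∂_3 factors > 1: none. So H_2 ≅ Z.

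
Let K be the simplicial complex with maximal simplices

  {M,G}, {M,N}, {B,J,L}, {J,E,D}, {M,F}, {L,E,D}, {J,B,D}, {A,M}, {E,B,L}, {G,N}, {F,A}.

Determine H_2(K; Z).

We work with the vertex ordering A < B < D < E < F < G < J < L < M < N. The simplices of K, each written with vertices in increasing order, are:

  0-simplices (10): A, B, D, E, F, G, J, L, M, N
  1-simplices (16): AF, AM, BD, BE, BJ, BL, DE, DJ, DL, EJ, EL, FM, GM, GN, JL, MN
  2-simplices (5): BDJ, BEL, BJL, DEJ, DEL

Hence C_0 ≅ Z^10, C_1 ≅ Z^16, C_2 ≅ Z^5.

∂_1: C_1 → C_0 maps an edge to its endpoints' difference, ∂[p,q] = q − p. For instance
  ∂FM = M − F.
As a 10×16 matrix over Z this has rank 8, with invariant factors (1,1,1,1,1,1,1,1).

Boundary ∂_2: C_2 → C_1 acts by ∂[p,q,r] = [q,r] − [p,r] + [p,q]. For instance
  ∂BJL = JL − BL + BJ,
  ∂BDJ = DJ − BJ + BD.
The 16×5 boundary matrix has rank 5 and Smith normal form diag(1,1,1,1,1).

From H_k ≅ ker(∂_k) / im(∂_{k+1}) we obtain:

  H_2: rank ker ∂_2 − rank ∂_3 = (5 − 5) − 0 = 0, and there is no ∂_3, so H_2 = 0.

H_2 = 0.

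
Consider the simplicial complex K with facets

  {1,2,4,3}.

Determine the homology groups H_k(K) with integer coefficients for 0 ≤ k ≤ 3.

H_0 = Z,  H_1 = 0,  H_2 = 0,  H_3 = 0.

Take the total order 1 < 2 < 3 < 4 on the vertex set. Then K (dimension 3) consists of the simplices:

  0-simplices (4): [1], [2], [3], [4]
  1-simplices (6): [1,2], [1,3], [1,4], [2,3], [2,4], [3,4]
  2-simplices (4): [1,2,3], [1,2,4], [1,3,4], [2,3,4]
  3-simplices (1): [1,2,3,4]

so the chain groups are C_0 ≅ Z^4, C_1 ≅ Z^6, C_2 ≅ Z^4, C_3 ≅ Z^1.

The boundary map ∂_1: C_1 → C_0 is given by ∂[p,q] = [q] − [p]. For instance
  ∂[1,3] = [3] − [1].
As a 4×6 matrix over Z this has rank 3, with invariant factors (1,1,1).

The boundary map ∂_2: C_2 → C_1 sends each 2-simplex [p,q,r] to [q,r] − [p,r] + [p,q]. For instance
  ∂[2,3,4] = [3,4] − [2,4] + [2,3],
  ∂[1,2,3] = [2,3] − [1,3] + [1,2].
The 6×4 boundary matrix has rank 3 and Smith normal form diag(1,1,1).

Boundary ∂_3: C_3 → C_2 sends each 3-simplex σ to the alternating sum Σ_i (−1)^i (σ with its i-th vertex removed). For instance
  ∂[1,2,3,4] = [2,3,4] − [1,3,4] + [1,2,4] − [1,2,3].
The resulting 4×1 matrix has rank 1, and its Smith normal form has invariant factors (1).

Computing H_k = (kernel of ∂_k) / (image of ∂_{k+1}):

  H_0: rank C_0 − rank ∂_1 = 4 − 3 = 1, and the invariant factors of ∂_1 are all 1, so H_0 ≅ Z.
  H_1: rank ker ∂_1 − rank ∂_2 = (6 − 3) − 3 = 0, and the invariant factors of ∂_2 are all 1, so H_1 ≅ 0.
  H_2: rank ker ∂_2 − rank ∂_3 = (4 − 3) − 1 = 0, and the invariant factors of ∂_3 are all 1, so H_2 ≅ 0.
  H_3: rank ker ∂_3 − rank ∂_4 = (1 − 1) − 0 = 0, and there is no ∂_4, so H_3 ≅ 0.

As a check, the Euler characteristic is 4 − 6 + 4 − 1 = 1, which agrees with 1 − 0 + 0 − 0 = 1.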